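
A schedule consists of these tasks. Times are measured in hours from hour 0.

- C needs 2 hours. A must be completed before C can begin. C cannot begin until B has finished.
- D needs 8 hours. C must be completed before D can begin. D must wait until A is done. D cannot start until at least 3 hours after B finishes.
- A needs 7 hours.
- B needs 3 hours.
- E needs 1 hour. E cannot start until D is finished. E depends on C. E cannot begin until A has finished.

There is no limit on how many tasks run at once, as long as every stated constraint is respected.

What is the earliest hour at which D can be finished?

17

B has no prerequisites, so it starts at hour 0 and finishes at hour 3.
Nothing blocks A, so it runs from hour 0 to hour 7.
C cannot start until A (finishes hour 7); B (finishes hour 3). The controlling bound is hour 7, so C finishes at 7 + 2 = hour 9.
For D: C (finishes hour 9); A (finishes hour 7); B (finishes hour 3, plus 3-hour gap → hour 6). Taking the maximum gives a start of hour 9, and it finishes at 9 + 8 = hour 17.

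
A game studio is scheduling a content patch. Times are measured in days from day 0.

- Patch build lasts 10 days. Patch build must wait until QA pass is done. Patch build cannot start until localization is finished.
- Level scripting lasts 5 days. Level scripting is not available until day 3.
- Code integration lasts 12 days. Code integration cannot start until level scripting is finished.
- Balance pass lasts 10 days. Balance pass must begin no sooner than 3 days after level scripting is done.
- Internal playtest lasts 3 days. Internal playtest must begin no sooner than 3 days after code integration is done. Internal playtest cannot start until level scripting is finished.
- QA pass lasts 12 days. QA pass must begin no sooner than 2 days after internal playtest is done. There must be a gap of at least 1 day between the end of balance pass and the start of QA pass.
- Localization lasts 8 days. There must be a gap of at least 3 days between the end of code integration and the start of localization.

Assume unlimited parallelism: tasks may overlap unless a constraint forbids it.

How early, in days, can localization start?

Level scripting waits on its own release at day 3, so it starts at day 3 and finishes at 3 + 5 = day 8.
Code integration cannot begin until level scripting (finishes day 8). It runs from day 8 to 8 + 12 = day 20.
Localization waits on code integration (finishes day 20, plus 3-day gap → day 23), so the earliest it can start is day 23.

23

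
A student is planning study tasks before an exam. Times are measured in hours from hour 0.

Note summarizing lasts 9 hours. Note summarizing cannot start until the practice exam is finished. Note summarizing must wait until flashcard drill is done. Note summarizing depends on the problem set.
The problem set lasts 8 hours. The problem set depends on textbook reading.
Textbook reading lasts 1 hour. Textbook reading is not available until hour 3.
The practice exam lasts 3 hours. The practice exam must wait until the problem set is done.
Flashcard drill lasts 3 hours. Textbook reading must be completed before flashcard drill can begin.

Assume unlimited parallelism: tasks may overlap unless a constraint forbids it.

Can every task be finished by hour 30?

Textbook reading cannot begin until its own release at hour 3. It runs from hour 3 to 3 + 1 = hour 4.
Flashcard drill waits on textbook reading (finishes hour 4), so it starts at hour 4 and finishes at 4 + 3 = hour 7.
The problem set waits on textbook reading (finishes hour 4), so it starts at hour 4 and finishes at 4 + 8 = hour 12.
After the problem set (finishes hour 12), the practice exam can start at hour 12 and finishes at hour 15.
Note summarizing cannot start until the practice exam (finishes hour 15); flashcard drill (finishes hour 7); the problem set (finishes hour 12). The controlling bound is hour 15, so note summarizing finishes at 15 + 9 = hour 24.
Every task is finished by hour 24, which is no later than the deadline of 30, so the schedule is feasible.

Yes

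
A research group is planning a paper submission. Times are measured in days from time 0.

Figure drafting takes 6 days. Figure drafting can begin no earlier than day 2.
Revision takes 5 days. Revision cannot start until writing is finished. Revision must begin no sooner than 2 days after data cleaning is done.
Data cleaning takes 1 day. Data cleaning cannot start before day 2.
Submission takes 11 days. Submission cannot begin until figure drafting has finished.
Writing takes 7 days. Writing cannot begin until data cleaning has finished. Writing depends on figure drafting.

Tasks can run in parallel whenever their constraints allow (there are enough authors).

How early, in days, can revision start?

Figure drafting waits on its own release at day 2, so it starts at day 2 and finishes at 2 + 6 = day 8.
After its own release at day 2, data cleaning can start at day 2 and finishes at day 3.
For writing: data cleaning (finishes day 3); figure drafting (finishes day 8). Taking the maximum gives a start of day 8, and it finishes at 8 + 7 = day 15.
Revision waits on writing (finishes day 15); data cleaning (finishes day 3, plus 2-day gap → day 5). The latest of these is day 15, which is the earliest revision can start.

15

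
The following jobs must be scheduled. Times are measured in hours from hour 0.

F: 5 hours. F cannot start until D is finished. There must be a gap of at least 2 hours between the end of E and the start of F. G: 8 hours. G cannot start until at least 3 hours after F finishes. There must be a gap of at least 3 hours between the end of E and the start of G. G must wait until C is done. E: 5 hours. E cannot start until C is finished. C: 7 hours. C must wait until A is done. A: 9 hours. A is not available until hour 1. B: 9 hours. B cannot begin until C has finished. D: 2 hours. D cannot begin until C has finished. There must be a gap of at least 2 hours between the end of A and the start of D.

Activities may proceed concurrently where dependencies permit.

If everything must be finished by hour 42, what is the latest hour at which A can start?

B has no dependents, so it just needs to finish by hour 42. Starting by 42 − 9 = hour 33 achieves that.
G must finish by hour 42; it takes 8 hours, so it must start by 42 − 8 = hour 34.
F feeds into G (must start by hour 34, minus 3-hour gap → hour 31); so F must finish by hour 31 and therefore start by hour 26.
Since F (must start by hour 26) depends on it, D must finish by hour 26. Backing off its 2-hour duration gives a latest start of hour 24.
E must finish in time for F (must start by hour 26, minus 2-hour gap → hour 24); G (must start by hour 34, minus 3-hour gap → hour 31). The tightest is hour 24, so E must start by 24 − 5 = hour 19.
C feeds B (must start by hour 33); D (must start by hour 24); E (must start by hour 19); G (must start by hour 34). Taking the minimum, C must finish by hour 19 and start by 19 − 7 = hour 12.
A must finish in time for C (must start by hour 12); D (must start by hour 24, minus 2-hour gap → hour 22). The tightest is hour 12, so A must start by 12 − 9 = hour 3.

3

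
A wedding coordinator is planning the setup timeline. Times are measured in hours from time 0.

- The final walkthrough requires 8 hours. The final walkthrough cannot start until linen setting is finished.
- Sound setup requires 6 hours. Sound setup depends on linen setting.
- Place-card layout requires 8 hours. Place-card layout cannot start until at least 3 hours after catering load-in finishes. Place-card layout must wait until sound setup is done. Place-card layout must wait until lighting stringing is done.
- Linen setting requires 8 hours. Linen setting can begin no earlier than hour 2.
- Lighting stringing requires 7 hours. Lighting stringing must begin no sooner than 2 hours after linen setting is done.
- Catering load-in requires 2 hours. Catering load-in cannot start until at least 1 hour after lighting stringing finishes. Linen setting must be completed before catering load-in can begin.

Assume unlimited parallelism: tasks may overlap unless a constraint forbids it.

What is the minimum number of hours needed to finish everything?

After its own release at hour 2, linen setting can start at hour 2 and finishes at hour 10.
The final walkthrough waits on linen setting (finishes hour 10), so it starts at hour 10 and finishes at 10 + 8 = hour 18.
After linen setting (finishes hour 10), sound setup can start at hour 10 and finishes at hour 16.
Lighting stringing waits on linen setting (finishes hour 10, plus 2-hour gap → hour 12), so it starts at hour 12 and finishes at 12 + 7 = hour 19.
Catering load-in cannot start until lighting stringing (finishes hour 19, plus 1-hour gap → hour 20); linen setting (finishes hour 10). The controlling bound is hour 20, so catering load-in finishes at 20 + 2 = hour 22.
Place-card layout cannot start until catering load-in (finishes hour 22, plus 3-hour gap → hour 25); sound setup (finishes hour 16); lighting stringing (finishes hour 19). The controlling bound is hour 25, so place-card layout finishes at 25 + 8 = hour 33.
All tasks are finished once the last one completes. Finish times: Linen setting at 10, Lighting stringing at 19, Sound setup at 16, Catering load-in at 22, Place-card layout at 33, The final walkthrough at 18. The latest is hour 33.

33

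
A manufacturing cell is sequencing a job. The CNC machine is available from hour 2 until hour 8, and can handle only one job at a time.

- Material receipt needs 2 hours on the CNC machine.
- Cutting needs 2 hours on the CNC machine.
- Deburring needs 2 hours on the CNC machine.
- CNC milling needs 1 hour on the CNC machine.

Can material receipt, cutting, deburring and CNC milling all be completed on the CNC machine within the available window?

The CNC machine window is 8 − 2 = 6 hours.
Running back to back, the jobs need 2 + 2 + 2 + 1 = 7 hours on the CNC machine.
Since 7 > 6, they cannot all fit.

No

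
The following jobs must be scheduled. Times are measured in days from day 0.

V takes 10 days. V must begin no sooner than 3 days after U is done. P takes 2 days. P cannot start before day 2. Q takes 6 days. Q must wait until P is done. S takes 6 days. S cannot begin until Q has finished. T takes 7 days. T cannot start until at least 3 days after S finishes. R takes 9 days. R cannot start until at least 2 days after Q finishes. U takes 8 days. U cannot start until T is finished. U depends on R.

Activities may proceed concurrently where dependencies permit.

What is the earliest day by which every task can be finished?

47

After its own release at day 2, P can start at day 2 and finishes at day 4.
After P (finishes day 4), Q can start at day 4 and finishes at day 10.
S cannot begin until Q (finishes day 10). It runs from day 10 to 10 + 6 = day 16.
After S (finishes day 16, plus 3-day gap → day 19), T can start at day 19 and finishes at day 26.
R cannot begin until Q (finishes day 10, plus 2-day gap → day 12). It runs from day 12 to 12 + 9 = day 21.
U cannot start until T (finishes day 26); R (finishes day 21). The controlling bound is day 26, so U finishes at 26 + 8 = day 34.
After U (finishes day 34, plus 3-day gap → day 37), V can start at day 37 and finishes at day 47.
All tasks are finished once the last one completes. Finish times: P at 4, Q at 10, R at 21, S at 16, T at 26, U at 34, V at 47. The latest is day 47.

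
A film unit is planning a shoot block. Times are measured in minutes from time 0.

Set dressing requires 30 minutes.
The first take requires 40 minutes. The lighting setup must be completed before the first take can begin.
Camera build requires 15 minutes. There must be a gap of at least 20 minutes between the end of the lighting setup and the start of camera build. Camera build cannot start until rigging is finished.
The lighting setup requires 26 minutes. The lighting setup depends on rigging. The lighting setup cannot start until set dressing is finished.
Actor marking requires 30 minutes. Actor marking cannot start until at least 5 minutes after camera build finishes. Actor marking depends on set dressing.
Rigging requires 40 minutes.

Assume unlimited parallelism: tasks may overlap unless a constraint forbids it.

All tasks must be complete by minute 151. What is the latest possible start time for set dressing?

Actor marking has no dependents, so it just needs to finish by minute 151. Starting by 151 − 30 = minute 121 achieves that.
Camera build has to be done before actor marking (must start by minute 121, minus 5-minute gap → minute 116). That means finishing by minute 116, i.e. starting by 116 − 15 = minute 101.
To finish by minute 151, the first take (duration 40) must start no later than minute 111.
For the lighting setup: camera build (must start by minute 101, minus 20-minute gap → minute 81); the first take (must start by minute 111). The most restrictive is minute 81; with a 26-minute duration, the lighting setup must start by minute 55.
Set dressing must finish in time for the lighting setup (must start by minute 55); actor marking (must start by minute 121). The tightest is minute 55, so set dressing must start by 55 − 30 = minute 25.

25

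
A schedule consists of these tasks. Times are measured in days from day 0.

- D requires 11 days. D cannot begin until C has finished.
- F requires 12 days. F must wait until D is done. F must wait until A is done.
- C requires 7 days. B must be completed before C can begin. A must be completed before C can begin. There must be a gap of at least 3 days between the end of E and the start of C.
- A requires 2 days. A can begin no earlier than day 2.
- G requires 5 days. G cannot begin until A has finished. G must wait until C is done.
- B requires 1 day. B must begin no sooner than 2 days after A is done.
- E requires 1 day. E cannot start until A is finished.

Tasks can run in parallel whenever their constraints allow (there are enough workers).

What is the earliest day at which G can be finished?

A cannot begin until its own release at day 2. It runs from day 2 to 2 + 2 = day 4.
E cannot begin until A (finishes day 4). It runs from day 4 to 4 + 1 = day 5.
After A (finishes day 4, plus 2-day gap → day 6), B can start at day 6 and finishes at day 7.
C cannot start until B (finishes day 7); A (finishes day 4); E (finishes day 5, plus 3-day gap → day 8). The controlling bound is day 8, so C finishes at 8 + 7 = day 15.
G has to wait for A (finishes day 4); C (finishes day 15). The latest of these is day 15, so G runs day 15 to 15 + 5 = day 20.

20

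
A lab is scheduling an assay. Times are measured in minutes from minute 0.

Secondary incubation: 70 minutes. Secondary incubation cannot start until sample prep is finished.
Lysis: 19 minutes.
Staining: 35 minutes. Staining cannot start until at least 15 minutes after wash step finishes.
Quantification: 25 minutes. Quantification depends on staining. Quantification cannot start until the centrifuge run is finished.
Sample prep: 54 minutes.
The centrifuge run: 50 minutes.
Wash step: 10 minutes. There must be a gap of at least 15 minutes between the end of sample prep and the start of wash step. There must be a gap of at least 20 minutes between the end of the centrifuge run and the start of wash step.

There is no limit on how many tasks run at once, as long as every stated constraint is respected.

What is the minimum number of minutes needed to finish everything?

155

The centrifuge run has no prerequisites, so it starts at minute 0 and finishes at minute 50.
Lysis has no prerequisites, so it starts at minute 0 and finishes at minute 19.
Sample prep has no prerequisites, so it starts at minute 0 and finishes at minute 54.
Secondary incubation cannot begin until sample prep (finishes minute 54). It runs from minute 54 to 54 + 70 = minute 124.
Wash step has to wait for sample prep (finishes minute 54, plus 15-minute gap → minute 69); the centrifuge run (finishes minute 50, plus 20-minute gap → minute 70). The latest of these is minute 70, so wash step runs minute 70 to 70 + 10 = minute 80.
Staining waits on wash step (finishes minute 80, plus 15-minute gap → minute 95), so it starts at minute 95 and finishes at 95 + 35 = minute 130.
For quantification: staining (finishes minute 130); the centrifuge run (finishes minute 50). Taking the maximum gives a start of minute 130, and it finishes at 130 + 25 = minute 155.
All tasks are finished once the last one completes. Finish times: Sample prep at 54, Lysis at 19, The centrifuge run at 50, Wash step at 80, Staining at 130, Secondary incubation at 124, Quantification at 155. The latest is minute 155.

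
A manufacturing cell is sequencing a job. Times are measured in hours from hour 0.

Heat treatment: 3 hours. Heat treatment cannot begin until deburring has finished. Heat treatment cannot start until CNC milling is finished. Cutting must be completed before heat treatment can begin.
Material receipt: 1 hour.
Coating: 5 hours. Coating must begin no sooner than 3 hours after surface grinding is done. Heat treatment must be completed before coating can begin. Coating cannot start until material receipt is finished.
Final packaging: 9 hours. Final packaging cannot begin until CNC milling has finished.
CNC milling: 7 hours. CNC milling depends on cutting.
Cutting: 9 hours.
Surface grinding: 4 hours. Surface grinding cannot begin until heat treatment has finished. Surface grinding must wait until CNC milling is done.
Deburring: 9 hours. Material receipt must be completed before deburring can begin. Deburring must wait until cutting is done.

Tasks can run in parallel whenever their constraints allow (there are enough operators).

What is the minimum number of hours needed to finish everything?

Nothing blocks cutting, so it runs from hour 0 to hour 9.
CNC milling cannot begin until cutting (finishes hour 9). It runs from hour 9 to 9 + 7 = hour 16.
Final packaging cannot begin until CNC milling (finishes hour 16). It runs from hour 16 to 16 + 9 = hour 25.
Material receipt has no prerequisites, so it starts at hour 0 and finishes at hour 1.
Deburring needs all of material receipt (finishes hour 1); cutting (finishes hour 9). That puts its earliest start at hour 9; it finishes at 9 + 9 = hour 18.
Heat treatment cannot start until deburring (finishes hour 18); CNC milling (finishes hour 16); cutting (finishes hour 9). The controlling bound is hour 18, so heat treatment finishes at 18 + 3 = hour 21.
Surface grinding cannot start until heat treatment (finishes hour 21); CNC milling (finishes hour 16). The controlling bound is hour 21, so surface grinding finishes at 21 + 4 = hour 25.
Coating cannot start until surface grinding (finishes hour 25, plus 3-hour gap → hour 28); heat treatment (finishes hour 21); material receipt (finishes hour 1). The controlling bound is hour 28, so coating finishes at 28 + 5 = hour 33.
All tasks are finished once the last one completes. Finish times: Material receipt at 1, Cutting at 9, Deburring at 18, CNC milling at 16, Heat treatment at 21, Surface grinding at 25, Coating at 33, Final packaging at 25. The latest is hour 33.

33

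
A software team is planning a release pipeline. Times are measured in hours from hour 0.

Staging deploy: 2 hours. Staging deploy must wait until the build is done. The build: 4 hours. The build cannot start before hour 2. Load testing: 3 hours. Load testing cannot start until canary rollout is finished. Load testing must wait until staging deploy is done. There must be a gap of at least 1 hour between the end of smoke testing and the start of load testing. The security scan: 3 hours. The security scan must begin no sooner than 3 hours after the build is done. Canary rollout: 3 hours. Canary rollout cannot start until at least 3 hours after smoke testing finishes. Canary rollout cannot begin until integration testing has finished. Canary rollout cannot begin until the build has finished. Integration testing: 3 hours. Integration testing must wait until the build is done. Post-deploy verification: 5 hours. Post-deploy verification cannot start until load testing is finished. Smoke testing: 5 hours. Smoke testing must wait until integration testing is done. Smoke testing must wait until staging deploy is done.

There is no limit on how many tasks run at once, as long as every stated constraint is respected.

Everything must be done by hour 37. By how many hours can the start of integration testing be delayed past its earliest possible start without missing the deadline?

After its own release at hour 2, the build can start at hour 2 and finishes at hour 6.
Integration testing waits on the build (finishes hour 6), so it starts at hour 6 and finishes at 6 + 3 = hour 9.

Working backward from the deadline:
Nothing follows post-deploy verification; the deadline of hour 37 is its only limit. It must start by 37 − 5 = hour 32.
Since post-deploy verification (must start by hour 32) depends on it, load testing must finish by hour 32. Backing off its 3-hour duration gives a latest start of hour 29.
Since load testing (must start by hour 29) depends on it, canary rollout must finish by hour 29. Backing off its 3-hour duration gives a latest start of hour 26.
Smoke testing has several dependents: canary rollout (must start by hour 26, minus 3-hour gap → hour 23); load testing (must start by hour 29, minus 1-hour gap → hour 28). The earliest of those limits is hour 23, so smoke testing must start by 23 − 5 = hour 18.
Integration testing must finish in time for smoke testing (must start by hour 18); canary rollout (must start by hour 26). The tightest is hour 18, so integration testing must start by 18 − 3 = hour 15.
So integration testing can start as early as hour 6 and as late as hour 15, giving 15 − 6 = 9 hours of slack.

9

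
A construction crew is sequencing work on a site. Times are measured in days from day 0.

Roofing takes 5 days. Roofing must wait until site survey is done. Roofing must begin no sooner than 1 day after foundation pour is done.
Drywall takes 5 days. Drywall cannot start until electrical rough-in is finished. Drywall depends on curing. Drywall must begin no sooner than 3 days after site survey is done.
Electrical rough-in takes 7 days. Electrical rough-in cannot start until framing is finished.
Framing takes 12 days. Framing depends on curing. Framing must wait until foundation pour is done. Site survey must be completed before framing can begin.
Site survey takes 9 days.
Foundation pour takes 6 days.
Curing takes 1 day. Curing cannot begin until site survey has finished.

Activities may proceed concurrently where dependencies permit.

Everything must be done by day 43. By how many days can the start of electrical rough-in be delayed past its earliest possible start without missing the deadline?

9

Foundation pour has no prerequisites, so it starts at day 0 and finishes at day 6.
Site survey has no prerequisites, so it starts at day 0 and finishes at day 9.
After site survey (finishes day 9), curing can start at day 9 and finishes at day 10.
Framing cannot start until curing (finishes day 10); foundation pour (finishes day 6); site survey (finishes day 9). The controlling bound is day 10, so framing finishes at 10 + 12 = day 22.
Electrical rough-in cannot begin until framing (finishes day 22). It runs from day 22 to 22 + 7 = day 29.

Working backward from the deadline:
Nothing follows drywall; the deadline of day 43 is its only limit. It must start by 43 − 5 = day 38.
Since drywall (must start by day 38) depends on it, electrical rough-in must finish by day 38. Backing off its 7-day duration gives a latest start of day 31.
So electrical rough-in can start as early as day 22 and as late as day 31, giving 31 − 22 = 9 days of slack.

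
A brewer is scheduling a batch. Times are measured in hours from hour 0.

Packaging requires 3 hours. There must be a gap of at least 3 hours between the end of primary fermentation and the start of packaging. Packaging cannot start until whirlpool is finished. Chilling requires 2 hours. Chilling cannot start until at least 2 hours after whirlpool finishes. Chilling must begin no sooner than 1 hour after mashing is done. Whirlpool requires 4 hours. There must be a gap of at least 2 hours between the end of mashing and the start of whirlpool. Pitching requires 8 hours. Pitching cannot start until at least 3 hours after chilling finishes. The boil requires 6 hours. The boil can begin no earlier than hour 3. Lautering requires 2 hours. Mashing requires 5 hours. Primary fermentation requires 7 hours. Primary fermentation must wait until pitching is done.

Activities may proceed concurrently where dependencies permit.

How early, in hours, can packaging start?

Nothing blocks mashing, so it runs from hour 0 to hour 5.
After mashing (finishes hour 5, plus 2-hour gap → hour 7), whirlpool can start at hour 7 and finishes at hour 11.
Chilling has to wait for whirlpool (finishes hour 11, plus 2-hour gap → hour 13); mashing (finishes hour 5, plus 1-hour gap → hour 6). The latest of these is hour 13, so chilling runs hour 13 to 13 + 2 = hour 15.
After chilling (finishes hour 15, plus 3-hour gap → hour 18), pitching can start at hour 18 and finishes at hour 26.
After pitching (finishes hour 26), primary fermentation can start at hour 26 and finishes at hour 33.
Packaging waits on primary fermentation (finishes hour 33, plus 3-hour gap → hour 36); whirlpool (finishes hour 11). The latest of these is hour 36, which is the earliest packaging can start.

36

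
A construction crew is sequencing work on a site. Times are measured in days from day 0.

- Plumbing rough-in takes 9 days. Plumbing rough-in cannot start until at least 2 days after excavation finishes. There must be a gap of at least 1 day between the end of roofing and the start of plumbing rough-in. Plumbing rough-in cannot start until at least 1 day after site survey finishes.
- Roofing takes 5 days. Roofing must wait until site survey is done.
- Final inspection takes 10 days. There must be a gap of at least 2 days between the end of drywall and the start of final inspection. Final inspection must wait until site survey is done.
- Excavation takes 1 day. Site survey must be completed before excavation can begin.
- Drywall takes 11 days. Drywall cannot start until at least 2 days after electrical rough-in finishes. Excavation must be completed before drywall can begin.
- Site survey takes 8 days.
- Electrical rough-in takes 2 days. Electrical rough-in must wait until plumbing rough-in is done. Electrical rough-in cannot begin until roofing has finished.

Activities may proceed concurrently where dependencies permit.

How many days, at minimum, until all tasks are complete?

50

Site survey has no prerequisites, so it starts at day 0 and finishes at day 8.
Roofing cannot begin until site survey (finishes day 8). It runs from day 8 to 8 + 5 = day 13.
After site survey (finishes day 8), excavation can start at day 8 and finishes at day 9.
Plumbing rough-in cannot start until excavation (finishes day 9, plus 2-day gap → day 11); roofing (finishes day 13, plus 1-day gap → day 14); site survey (finishes day 8, plus 1-day gap → day 9). The controlling bound is day 14, so plumbing rough-in finishes at 14 + 9 = day 23.
For electrical rough-in: plumbing rough-in (finishes day 23); roofing (finishes day 13). Taking the maximum gives a start of day 23, and it finishes at 23 + 2 = day 25.
Drywall cannot start until electrical rough-in (finishes day 25, plus 2-day gap → day 27); excavation (finishes day 9). The controlling bound is day 27, so drywall finishes at 27 + 11 = day 38.
For final inspection: drywall (finishes day 38, plus 2-day gap → day 40); site survey (finishes day 8). Taking the maximum gives a start of day 40, and it finishes at 40 + 10 = day 50.
All tasks are finished once the last one completes. Finish times: Site survey at 8, Excavation at 9, Roofing at 13, Plumbing rough-in at 23, Electrical rough-in at 25, Drywall at 38, Final inspection at 50. The latest is day 50.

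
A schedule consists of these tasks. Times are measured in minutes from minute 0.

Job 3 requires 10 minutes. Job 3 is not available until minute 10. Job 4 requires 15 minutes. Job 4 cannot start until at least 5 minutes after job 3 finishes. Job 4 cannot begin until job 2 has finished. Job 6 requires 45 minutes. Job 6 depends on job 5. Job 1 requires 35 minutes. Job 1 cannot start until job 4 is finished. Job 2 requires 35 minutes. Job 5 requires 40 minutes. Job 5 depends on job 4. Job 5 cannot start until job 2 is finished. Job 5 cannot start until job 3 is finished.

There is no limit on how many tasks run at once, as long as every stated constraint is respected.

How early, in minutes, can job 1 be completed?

85

After its own release at minute 10, job 3 can start at minute 10 and finishes at minute 20.
Job 2 can start immediately at minute 0; it finishes at minute 35.
For job 4: job 3 (finishes minute 20, plus 5-minute gap → minute 25); job 2 (finishes minute 35). Taking the maximum gives a start of minute 35, and it finishes at 35 + 15 = minute 50.
Job 1 waits on job 4 (finishes minute 50), so it starts at minute 50 and finishes at 50 + 35 = minute 85.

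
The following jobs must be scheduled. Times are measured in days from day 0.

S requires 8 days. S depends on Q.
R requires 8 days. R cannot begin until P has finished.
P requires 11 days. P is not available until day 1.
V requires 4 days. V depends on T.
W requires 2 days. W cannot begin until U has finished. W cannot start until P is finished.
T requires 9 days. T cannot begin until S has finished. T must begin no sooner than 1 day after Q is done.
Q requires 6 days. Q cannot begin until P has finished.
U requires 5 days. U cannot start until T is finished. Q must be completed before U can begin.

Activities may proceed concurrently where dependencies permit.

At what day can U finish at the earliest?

40

P waits on its own release at day 1, so it starts at day 1 and finishes at 1 + 11 = day 12.
After P (finishes day 12), Q can start at day 12 and finishes at day 18.
After Q (finishes day 18), S can start at day 18 and finishes at day 26.
For T: S (finishes day 26); Q (finishes day 18, plus 1-day gap → day 19). Taking the maximum gives a start of day 26, and it finishes at 26 + 9 = day 35.
U cannot start until T (finishes day 35); Q (finishes day 18). The controlling bound is day 35, so U finishes at 35 + 5 = day 40.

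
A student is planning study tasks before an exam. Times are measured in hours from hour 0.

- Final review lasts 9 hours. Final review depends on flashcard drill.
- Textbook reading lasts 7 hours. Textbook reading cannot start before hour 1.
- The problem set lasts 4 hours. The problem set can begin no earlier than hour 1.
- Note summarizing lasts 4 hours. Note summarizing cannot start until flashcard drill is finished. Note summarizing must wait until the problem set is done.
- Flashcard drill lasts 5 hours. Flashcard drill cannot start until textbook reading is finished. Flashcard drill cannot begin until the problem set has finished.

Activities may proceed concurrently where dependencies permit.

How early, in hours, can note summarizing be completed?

The problem set cannot begin until its own release at hour 1. It runs from hour 1 to 1 + 4 = hour 5.
After its own release at hour 1, textbook reading can start at hour 1 and finishes at hour 8.
For flashcard drill: textbook reading (finishes hour 8); the problem set (finishes hour 5). Taking the maximum gives a start of hour 8, and it finishes at 8 + 5 = hour 13.
Note summarizing needs all of flashcard drill (finishes hour 13); the problem set (finishes hour 5). That puts its earliest start at hour 13; it finishes at 13 + 4 = hour 17.

17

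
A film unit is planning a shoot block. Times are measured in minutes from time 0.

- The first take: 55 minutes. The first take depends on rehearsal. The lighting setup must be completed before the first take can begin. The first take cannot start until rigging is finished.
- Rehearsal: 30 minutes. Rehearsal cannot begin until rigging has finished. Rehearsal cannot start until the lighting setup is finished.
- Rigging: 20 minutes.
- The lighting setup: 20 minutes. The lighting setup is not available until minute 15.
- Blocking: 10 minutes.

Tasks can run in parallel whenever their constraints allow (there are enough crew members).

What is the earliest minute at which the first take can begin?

65

The lighting setup cannot begin until its own release at minute 15. It runs from minute 15 to 15 + 20 = minute 35.
Nothing blocks rigging, so it runs from minute 0 to minute 20.
For rehearsal: rigging (finishes minute 20); the lighting setup (finishes minute 35). Taking the maximum gives a start of minute 35, and it finishes at 35 + 30 = minute 65.
The first take waits on rehearsal (finishes minute 65); the lighting setup (finishes minute 35); rigging (finishes minute 20). The latest of these is minute 65, which is the earliest the first take can start.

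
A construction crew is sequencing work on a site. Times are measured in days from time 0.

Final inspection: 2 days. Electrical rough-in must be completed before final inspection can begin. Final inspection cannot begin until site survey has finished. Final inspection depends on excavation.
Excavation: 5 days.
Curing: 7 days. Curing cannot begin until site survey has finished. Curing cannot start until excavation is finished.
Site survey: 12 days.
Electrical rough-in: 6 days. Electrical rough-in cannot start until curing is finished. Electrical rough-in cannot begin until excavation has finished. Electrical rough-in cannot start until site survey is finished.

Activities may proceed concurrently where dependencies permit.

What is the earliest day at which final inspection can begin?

Excavation has no prerequisites, so it starts at day 0 and finishes at day 5.
Nothing blocks site survey, so it runs from day 0 to day 12.
Curing has to wait for site survey (finishes day 12); excavation (finishes day 5). The latest of these is day 12, so curing runs day 12 to 12 + 7 = day 19.
Electrical rough-in needs all of curing (finishes day 19); excavation (finishes day 5); site survey (finishes day 12). That puts its earliest start at day 19; it finishes at 19 + 6 = day 25.
Final inspection waits on electrical rough-in (finishes day 25); site survey (finishes day 12); excavation (finishes day 5). The latest of these is day 25, which is the earliest final inspection can start.

25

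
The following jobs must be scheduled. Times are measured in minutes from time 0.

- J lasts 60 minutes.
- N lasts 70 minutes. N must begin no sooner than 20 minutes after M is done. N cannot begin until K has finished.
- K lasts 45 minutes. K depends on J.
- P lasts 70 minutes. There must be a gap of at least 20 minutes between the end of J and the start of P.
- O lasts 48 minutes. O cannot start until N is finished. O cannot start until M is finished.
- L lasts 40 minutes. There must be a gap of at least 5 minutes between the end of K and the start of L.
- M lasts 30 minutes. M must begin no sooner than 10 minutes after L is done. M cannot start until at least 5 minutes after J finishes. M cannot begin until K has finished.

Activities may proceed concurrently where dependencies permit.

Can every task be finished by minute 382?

J can start immediately at minute 0; it finishes at minute 60.
P waits on J (finishes minute 60, plus 20-minute gap → minute 80), so it starts at minute 80 and finishes at 80 + 70 = minute 150.
After J (finishes minute 60), K can start at minute 60 and finishes at minute 105.
After K (finishes minute 105, plus 5-minute gap → minute 110), L can start at minute 110 and finishes at minute 150.
M cannot start until L (finishes minute 150, plus 10-minute gap → minute 160); J (finishes minute 60, plus 5-minute gap → minute 65); K (finishes minute 105). The controlling bound is minute 160, so M finishes at 160 + 30 = minute 190.
N has to wait for M (finishes minute 190, plus 20-minute gap → minute 210); K (finishes minute 105). The latest of these is minute 210, so N runs minute 210 to 210 + 70 = minute 280.
O has to wait for N (finishes minute 280); M (finishes minute 190). The latest of these is minute 280, so O runs minute 280 to 280 + 48 = minute 328.
Every task is finished by minute 328, which is no later than the deadline of 382, so the schedule is feasible.

Yes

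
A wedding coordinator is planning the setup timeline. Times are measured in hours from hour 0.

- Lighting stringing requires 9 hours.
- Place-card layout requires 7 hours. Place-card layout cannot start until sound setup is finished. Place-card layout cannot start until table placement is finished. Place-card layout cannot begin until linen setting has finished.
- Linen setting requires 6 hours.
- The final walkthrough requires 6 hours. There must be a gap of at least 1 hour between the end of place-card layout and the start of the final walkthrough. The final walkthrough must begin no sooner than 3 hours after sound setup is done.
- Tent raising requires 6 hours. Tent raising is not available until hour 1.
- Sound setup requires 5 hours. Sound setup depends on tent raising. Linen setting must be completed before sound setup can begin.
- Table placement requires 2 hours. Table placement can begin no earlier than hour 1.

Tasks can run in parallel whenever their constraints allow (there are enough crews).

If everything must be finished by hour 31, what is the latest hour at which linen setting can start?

To finish by hour 31, the final walkthrough (duration 6) must start no later than hour 25.
Place-card layout feeds into the final walkthrough (must start by hour 25, minus 1-hour gap → hour 24); so place-card layout must finish by hour 24 and therefore start by hour 17.
Sound setup must finish in time for place-card layout (must start by hour 17); the final walkthrough (must start by hour 25, minus 3-hour gap → hour 22). The tightest is hour 17, so sound setup must start by 17 − 5 = hour 12.
Linen setting must finish in time for sound setup (must start by hour 12); place-card layout (must start by hour 17). The tightest is hour 12, so linen setting must start by 12 − 6 = hour 6.

6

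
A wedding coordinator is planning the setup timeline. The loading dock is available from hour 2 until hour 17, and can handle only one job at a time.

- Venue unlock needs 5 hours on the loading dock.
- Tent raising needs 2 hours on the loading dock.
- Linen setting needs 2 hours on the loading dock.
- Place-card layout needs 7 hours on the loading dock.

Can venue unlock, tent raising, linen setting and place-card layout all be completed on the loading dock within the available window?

No

The loading dock window is 17 − 2 = 15 hours.
Running back to back, the jobs need 5 + 2 + 2 + 7 = 16 hours on the loading dock.
Since 16 > 15, they cannot all fit.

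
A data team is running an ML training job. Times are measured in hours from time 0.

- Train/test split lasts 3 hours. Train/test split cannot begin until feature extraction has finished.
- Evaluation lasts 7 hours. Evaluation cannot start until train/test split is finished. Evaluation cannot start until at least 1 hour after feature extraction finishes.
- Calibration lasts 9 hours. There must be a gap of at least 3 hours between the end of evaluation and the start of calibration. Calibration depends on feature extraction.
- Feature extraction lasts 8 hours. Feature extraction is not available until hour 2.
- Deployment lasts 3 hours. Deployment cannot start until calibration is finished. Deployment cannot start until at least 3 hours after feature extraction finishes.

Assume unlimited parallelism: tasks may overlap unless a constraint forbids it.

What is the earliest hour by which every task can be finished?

After its own release at hour 2, feature extraction can start at hour 2 and finishes at hour 10.
Train/test split waits on feature extraction (finishes hour 10), so it starts at hour 10 and finishes at 10 + 3 = hour 13.
Evaluation has to wait for train/test split (finishes hour 13); feature extraction (finishes hour 10, plus 1-hour gap → hour 11). The latest of these is hour 13, so evaluation runs hour 13 to 13 + 7 = hour 20.
Calibration cannot start until evaluation (finishes hour 20, plus 3-hour gap → hour 23); feature extraction (finishes hour 10). The controlling bound is hour 23, so calibration finishes at 23 + 9 = hour 32.
Deployment needs all of calibration (finishes hour 32); feature extraction (finishes hour 10, plus 3-hour gap → hour 13). That puts its earliest start at hour 32; it finishes at 32 + 3 = hour 35.
All tasks are finished once the last one completes. Finish times: Feature extraction at 10, Train/test split at 13, Evaluation at 20, Calibration at 32, Deployment at 35. The latest is hour 35.

35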